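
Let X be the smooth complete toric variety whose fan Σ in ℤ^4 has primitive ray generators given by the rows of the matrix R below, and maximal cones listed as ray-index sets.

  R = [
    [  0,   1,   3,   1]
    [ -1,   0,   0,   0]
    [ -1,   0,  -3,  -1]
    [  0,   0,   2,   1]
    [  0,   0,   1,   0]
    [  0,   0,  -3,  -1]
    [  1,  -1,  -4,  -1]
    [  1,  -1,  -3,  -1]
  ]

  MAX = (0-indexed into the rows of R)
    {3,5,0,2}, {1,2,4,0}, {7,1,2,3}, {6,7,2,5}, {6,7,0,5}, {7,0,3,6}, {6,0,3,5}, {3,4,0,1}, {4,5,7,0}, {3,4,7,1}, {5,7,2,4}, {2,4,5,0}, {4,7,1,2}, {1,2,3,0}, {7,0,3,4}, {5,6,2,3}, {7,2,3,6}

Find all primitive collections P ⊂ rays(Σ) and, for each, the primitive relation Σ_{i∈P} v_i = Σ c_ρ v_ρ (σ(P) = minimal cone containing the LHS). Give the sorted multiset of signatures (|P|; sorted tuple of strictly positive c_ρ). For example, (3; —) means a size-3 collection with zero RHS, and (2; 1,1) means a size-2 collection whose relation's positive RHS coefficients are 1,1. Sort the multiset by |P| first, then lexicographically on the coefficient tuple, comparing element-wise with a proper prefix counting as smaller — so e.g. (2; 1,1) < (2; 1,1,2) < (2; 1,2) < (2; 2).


Δ(Σ) — 8 vertices, 9 min non-faces:

  P = {1,5}:  v_{1} + v_{5} = v_{2}  ⇒ sig = (2; 1)
  P = {4,6}:  v_{4} + v_{6} = v_{7}  ⇒ sig = (2; 1)
  P = {1,6}:  v_{1} + v_{6} = v_{2} + v_{3} + v_{7}  ⇒ sig = (2; 1,1,1)
  P = {0,1,7}:  v_{0} + v_{1} + v_{7} = 0  ⇒ sig = (3; —)
  P = {3,4,5}:  v_{3} + v_{4} + v_{5} = 0  ⇒ sig = (3; —)
  P = {0,2,7}:  v_{0} + v_{2} + v_{7} = v_{5}  ⇒ sig = (3; 1)
  P = {2,3,4}:  v_{2} + v_{3} + v_{4} = v_{1}  ⇒ sig = (3; 1)
  P = {3,5,7}:  v_{3} + v_{5} + v_{7} = v_{6}  ⇒ sig = (3; 1)
  P = {0,2,6}:  v_{0} + v_{2} + v_{6} = v_{3} + 2·v_{5}  ⇒ sig = (3; 1,2)

Signatures (|P|; sorted positive RHS coefficients), sorted:
    (2; 1)
    (2; 1)
    (2; 1,1,1)
    (3; —)
    (3; —)
    (3; 1)
    (3; 1)
    (3; 1)
    (3; 1,2)


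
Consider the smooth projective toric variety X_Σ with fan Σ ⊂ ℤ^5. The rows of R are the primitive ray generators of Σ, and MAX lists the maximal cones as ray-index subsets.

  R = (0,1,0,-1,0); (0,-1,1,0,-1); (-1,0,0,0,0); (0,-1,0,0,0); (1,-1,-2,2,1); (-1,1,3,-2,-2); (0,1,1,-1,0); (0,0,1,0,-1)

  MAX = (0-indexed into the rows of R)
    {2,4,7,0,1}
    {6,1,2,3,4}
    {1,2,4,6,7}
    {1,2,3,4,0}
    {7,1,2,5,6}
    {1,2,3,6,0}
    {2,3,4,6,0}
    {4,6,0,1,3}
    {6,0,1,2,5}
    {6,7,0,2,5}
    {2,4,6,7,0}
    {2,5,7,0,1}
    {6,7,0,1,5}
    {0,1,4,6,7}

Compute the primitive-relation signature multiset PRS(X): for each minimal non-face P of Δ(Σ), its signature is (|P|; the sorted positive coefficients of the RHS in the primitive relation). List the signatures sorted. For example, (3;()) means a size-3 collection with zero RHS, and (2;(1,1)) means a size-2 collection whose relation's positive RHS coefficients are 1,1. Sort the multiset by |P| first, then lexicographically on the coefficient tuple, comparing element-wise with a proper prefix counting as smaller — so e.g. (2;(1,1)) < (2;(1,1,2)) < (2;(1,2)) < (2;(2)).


5 minimal non-faces of Δ(Σ) (on 8 rays):

  • {3,7}:  v_{3} + v_{7} = v_{1}  so sig = (2;(1))
  • {4,5}:  v_{4} + v_{5} = v_{7}  so sig = (2;(1))
  • {3,5}:  v_{3} + v_{5} = v_{0} + 2·v_{1} + v_{2} + v_{6}  so sig = (2;(1,1,1,2))
  • {0,1,2,4,6}:  v_{0} + v_{1} + v_{2} + v_{4} + v_{6} = 0  so sig = (5;())
  • {0,1,2,6,7}:  v_{0} + v_{1} + v_{2} + v_{6} + v_{7} = v_{5}  so sig = (5;(1))

Hence PRS(X_Σ) =
    (2;(1))
    (2;(1))
    (2;(1,1,1,2))
    (5;())
    (5;(1))


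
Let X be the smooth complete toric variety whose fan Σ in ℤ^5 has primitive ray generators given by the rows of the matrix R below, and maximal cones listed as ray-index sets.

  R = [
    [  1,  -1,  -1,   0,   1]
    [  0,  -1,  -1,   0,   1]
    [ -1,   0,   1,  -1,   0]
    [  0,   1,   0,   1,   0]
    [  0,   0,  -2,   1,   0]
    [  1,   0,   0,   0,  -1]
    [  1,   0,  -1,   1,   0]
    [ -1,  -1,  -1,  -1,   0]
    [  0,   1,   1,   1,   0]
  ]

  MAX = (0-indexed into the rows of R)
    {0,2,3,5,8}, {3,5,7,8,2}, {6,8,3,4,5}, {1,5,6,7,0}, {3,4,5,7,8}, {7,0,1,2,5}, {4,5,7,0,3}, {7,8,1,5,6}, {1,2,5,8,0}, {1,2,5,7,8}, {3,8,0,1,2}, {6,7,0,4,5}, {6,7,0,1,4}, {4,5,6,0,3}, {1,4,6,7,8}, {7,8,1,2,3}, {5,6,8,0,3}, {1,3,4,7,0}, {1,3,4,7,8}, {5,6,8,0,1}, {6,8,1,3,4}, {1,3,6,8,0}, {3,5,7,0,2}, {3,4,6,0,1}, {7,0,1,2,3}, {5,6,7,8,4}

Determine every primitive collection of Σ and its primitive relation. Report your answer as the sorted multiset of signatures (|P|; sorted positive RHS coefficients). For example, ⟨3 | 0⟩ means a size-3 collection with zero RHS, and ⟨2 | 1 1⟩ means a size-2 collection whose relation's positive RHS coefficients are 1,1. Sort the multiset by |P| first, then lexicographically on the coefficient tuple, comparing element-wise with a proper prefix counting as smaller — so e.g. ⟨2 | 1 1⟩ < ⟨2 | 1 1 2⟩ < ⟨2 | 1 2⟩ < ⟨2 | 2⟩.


The 7 primitive collections of Σ (r=9, n=5):

  {2,6}:  v_{2} + v_{6} = 0 — sig = ⟨2 | 0⟩
  {2,4}:  v_{2} + v_{4} = v_{3} + v_{7} — sig = ⟨2 | 1 1⟩
  {0,7,8}:  v_{0} + v_{7} + v_{8} = v_{1} — sig = ⟨3 | 1⟩
  {1,3,5}:  v_{1} + v_{3} + v_{5} = v_{6} — sig = ⟨3 | 1⟩
  {3,6,7}:  v_{3} + v_{6} + v_{7} = v_{4} — sig = ⟨3 | 1⟩
  {0,4,8}:  v_{0} + v_{4} + v_{8} = v_{1} + v_{3} + v_{6} — sig = ⟨3 | 1 1 1⟩
  {1,4,5}:  v_{1} + v_{4} + v_{5} = 2·v_{6} + v_{7} — sig = ⟨3 | 1 2⟩

Signatures (|P|; sorted positive RHS coefficients), sorted:
{ ⟨2 | 0⟩,  ⟨2 | 1 1⟩,  ⟨3 | 1⟩ ×3,  ⟨3 | 1 1 1⟩,  ⟨3 | 1 2⟩ }


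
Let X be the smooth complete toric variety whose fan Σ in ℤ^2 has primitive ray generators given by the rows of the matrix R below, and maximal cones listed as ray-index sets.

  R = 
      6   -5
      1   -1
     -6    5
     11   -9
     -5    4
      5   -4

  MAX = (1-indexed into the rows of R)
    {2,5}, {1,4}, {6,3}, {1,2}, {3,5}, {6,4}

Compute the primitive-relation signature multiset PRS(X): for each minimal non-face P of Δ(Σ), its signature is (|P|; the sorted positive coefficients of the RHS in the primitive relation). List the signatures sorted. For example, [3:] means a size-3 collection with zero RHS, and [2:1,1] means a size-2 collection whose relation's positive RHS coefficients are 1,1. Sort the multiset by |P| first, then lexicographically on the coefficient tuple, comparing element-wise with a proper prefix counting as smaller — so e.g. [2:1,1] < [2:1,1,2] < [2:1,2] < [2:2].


The 9 primitive collections of Σ (r=6, n=2):

  {1,3}:  v_{1} + v_{3} = 0  ⟹  sig = [2:]
  {5,6}:  v_{5} + v_{6} = 0  ⟹  sig = [2:]
  {1,5}:  v_{1} + v_{5} = v_{2}  ⟹  sig = [2:1]
  {1,6}:  v_{1} + v_{6} = v_{4}  ⟹  sig = [2:1]
  {2,3}:  v_{2} + v_{3} = v_{5}  ⟹  sig = [2:1]
  {2,6}:  v_{2} + v_{6} = v_{1}  ⟹  sig = [2:1]
  {3,4}:  v_{3} + v_{4} = v_{6}  ⟹  sig = [2:1]
  {4,5}:  v_{4} + v_{5} = v_{1}  ⟹  sig = [2:1]
  {2,4}:  v_{2} + v_{4} = 2·v_{1}  ⟹  sig = [2:2]

so the primitive-relation signature multiset is
    [2:]
    [2:]
    [2:1]
    [2:1]
    [2:1]
    [2:1]
    [2:1]
    [2:1]
    [2:2]


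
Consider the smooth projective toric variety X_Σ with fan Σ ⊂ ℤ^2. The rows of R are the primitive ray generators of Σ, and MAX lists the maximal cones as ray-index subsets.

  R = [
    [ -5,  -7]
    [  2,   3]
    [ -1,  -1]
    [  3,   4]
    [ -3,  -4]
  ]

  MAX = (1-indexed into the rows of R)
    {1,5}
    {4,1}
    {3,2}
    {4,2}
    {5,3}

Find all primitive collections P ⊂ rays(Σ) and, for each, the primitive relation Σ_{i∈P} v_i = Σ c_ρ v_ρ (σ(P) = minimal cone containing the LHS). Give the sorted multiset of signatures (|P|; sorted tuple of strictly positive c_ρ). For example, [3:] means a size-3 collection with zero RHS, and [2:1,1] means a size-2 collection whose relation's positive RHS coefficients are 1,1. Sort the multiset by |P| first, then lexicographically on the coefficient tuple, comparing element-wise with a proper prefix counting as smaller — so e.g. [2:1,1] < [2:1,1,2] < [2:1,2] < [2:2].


|primitive collections| = 5. Relations:

  P={4,5}:  v_{4} + v_{5} = 0  →  sig = [2:]
  P={1,2}:  v_{1} + v_{2} = v_{5}  →  sig = [2:1]
  P={2,5}:  v_{2} + v_{5} = v_{3}  →  sig = [2:1]
  P={3,4}:  v_{3} + v_{4} = v_{2}  →  sig = [2:1]
  P={1,3}:  v_{1} + v_{3} = 2·v_{5}  →  sig = [2:2]

so the primitive-relation signature multiset is
[[2:], [2:1], [2:1], [2:1], [2:2]]


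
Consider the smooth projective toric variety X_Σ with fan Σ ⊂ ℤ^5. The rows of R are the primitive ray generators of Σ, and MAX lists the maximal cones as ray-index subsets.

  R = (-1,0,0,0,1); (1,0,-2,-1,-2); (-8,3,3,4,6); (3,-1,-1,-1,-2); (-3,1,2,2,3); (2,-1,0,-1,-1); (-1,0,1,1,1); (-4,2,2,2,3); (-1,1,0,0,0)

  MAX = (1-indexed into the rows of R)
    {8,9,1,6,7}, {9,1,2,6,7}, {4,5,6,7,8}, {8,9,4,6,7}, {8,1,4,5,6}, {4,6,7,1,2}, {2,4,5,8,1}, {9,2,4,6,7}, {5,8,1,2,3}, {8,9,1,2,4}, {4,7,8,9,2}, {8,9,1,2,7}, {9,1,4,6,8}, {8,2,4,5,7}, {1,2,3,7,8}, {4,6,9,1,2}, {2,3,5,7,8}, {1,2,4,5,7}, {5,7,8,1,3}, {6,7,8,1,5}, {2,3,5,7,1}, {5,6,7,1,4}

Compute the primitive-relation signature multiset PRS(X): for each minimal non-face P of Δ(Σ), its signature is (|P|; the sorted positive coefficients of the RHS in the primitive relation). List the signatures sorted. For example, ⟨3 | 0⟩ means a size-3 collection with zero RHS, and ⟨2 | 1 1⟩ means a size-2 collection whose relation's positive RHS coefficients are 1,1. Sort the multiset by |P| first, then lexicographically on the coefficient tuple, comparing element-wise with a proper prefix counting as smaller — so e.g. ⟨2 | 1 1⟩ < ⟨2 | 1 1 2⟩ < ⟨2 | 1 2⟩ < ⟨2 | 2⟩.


Primitive collections (9):

  • {5,9}:  v_{5} + v_{9} = v_{8}  →  sig = ⟨2 | 1⟩
  • {3,6}:  v_{3} + v_{6} = v_{1} + v_{7} + v_{8}  →  sig = ⟨2 | 1 1 1⟩
  • {3,9}:  v_{3} + v_{9} = v_{1} + v_{2} + v_{7} + 2·v_{8}  →  sig = ⟨2 | 1 1 1 2⟩
  • {3,4}:  v_{3} + v_{4} = v_{2} + 2·v_{5}  →  sig = ⟨2 | 1 2⟩
  • {2,5,6}:  v_{2} + v_{5} + v_{6} = 0  →  sig = ⟨3 | 0⟩
  • {2,6,8}:  v_{2} + v_{6} + v_{8} = v_{9}  →  sig = ⟨3 | 1⟩
  • {1,4,7,9}:  v_{1} + v_{4} + v_{7} + v_{9} = 0  →  sig = ⟨4 | 0⟩
  • {1,4,7,8}:  v_{1} + v_{4} + v_{7} + v_{8} = v_{5}  →  sig = ⟨4 | 1⟩
  • {1,2,5,7,8}:  v_{1} + v_{2} + v_{5} + v_{7} + v_{8} = v_{3}  →  sig = ⟨5 | 1⟩

so the primitive-relation signature multiset is
    ⟨2 | 1⟩
    ⟨2 | 1 1 1⟩
    ⟨2 | 1 1 1 2⟩
    ⟨2 | 1 2⟩
    ⟨3 | 0⟩
    ⟨3 | 1⟩
    ⟨4 | 0⟩
    ⟨4 | 1⟩
    ⟨5 | 1⟩


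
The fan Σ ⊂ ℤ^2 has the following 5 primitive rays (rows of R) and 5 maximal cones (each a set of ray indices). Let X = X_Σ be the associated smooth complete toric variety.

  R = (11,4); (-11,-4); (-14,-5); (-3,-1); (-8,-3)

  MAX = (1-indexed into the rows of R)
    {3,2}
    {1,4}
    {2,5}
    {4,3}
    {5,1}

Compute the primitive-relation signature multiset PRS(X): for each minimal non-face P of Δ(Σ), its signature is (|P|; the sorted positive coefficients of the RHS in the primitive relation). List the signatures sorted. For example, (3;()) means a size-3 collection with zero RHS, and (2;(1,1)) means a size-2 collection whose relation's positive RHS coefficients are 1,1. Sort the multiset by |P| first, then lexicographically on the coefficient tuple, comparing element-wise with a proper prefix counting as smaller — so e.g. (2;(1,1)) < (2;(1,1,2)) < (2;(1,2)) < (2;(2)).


The 5 primitive collections of Σ (r=5, n=2):

  P = {1,2}:  v_{1} + v_{2} = 0 — sig = (2;())
  P = {1,3}:  v_{1} + v_{3} = v_{4} — sig = (2;(1))
  P = {2,4}:  v_{2} + v_{4} = v_{3} — sig = (2;(1))
  P = {4,5}:  v_{4} + v_{5} = v_{2} — sig = (2;(1))
  P = {3,5}:  v_{3} + v_{5} = 2·v_{2} — sig = (2;(2))

Hence PRS(X_Σ) =
[(2;()), (2;(1)), (2;(1)), (2;(1)), (2;(2))]


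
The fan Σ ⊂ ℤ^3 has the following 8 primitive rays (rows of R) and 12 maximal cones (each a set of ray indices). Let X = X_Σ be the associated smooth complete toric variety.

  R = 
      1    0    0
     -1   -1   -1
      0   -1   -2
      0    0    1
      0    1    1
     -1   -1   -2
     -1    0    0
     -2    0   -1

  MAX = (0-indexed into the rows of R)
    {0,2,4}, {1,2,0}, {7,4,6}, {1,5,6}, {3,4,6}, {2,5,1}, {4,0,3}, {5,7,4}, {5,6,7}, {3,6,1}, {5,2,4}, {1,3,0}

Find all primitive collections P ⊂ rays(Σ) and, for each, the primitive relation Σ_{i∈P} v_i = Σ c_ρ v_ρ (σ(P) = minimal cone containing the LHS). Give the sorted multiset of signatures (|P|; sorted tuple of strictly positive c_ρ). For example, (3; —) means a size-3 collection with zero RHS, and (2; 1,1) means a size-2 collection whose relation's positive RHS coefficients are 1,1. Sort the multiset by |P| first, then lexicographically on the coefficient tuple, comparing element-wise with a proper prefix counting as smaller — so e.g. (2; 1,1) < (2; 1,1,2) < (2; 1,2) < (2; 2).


11 minimal non-faces of Δ(Σ) (on 8 rays):

  P={0,6}:  v_{0} + v_{6} = 0  ⇒ sig = (2; —)
  P={0,5}:  v_{0} + v_{5} = v_{2}  ⇒ sig = (2; 1)
  P={1,4}:  v_{1} + v_{4} = v_{6}  ⇒ sig = (2; 1)
  P={2,6}:  v_{2} + v_{6} = v_{5}  ⇒ sig = (2; 1)
  P={3,5}:  v_{3} + v_{5} = v_{1}  ⇒ sig = (2; 1)
  P={0,7}:  v_{0} + v_{7} = v_{4} + v_{5}  ⇒ sig = (2; 1,1)
  P={2,3}:  v_{2} + v_{3} = v_{0} + v_{1}  ⇒ sig = (2; 1,1)
  P={1,7}:  v_{1} + v_{7} = v_{5} + 2·v_{6}  ⇒ sig = (2; 1,2)
  P={2,7}:  v_{2} + v_{7} = v_{4} + 2·v_{5}  ⇒ sig = (2; 1,2)
  P={3,7}:  v_{3} + v_{7} = 2·v_{6}  ⇒ sig = (2; 2)
  P={4,5,6}:  v_{4} + v_{5} + v_{6} = v_{7}  ⇒ sig = (3; 1)

Sorted signature multiset PRS(X):
    |P|=2: 10 collections, coeffs (), (1), (1), (1), (1), (1,1), (1,1), (1,2), (1,2), (2)
    |P|=3: 1 collection, coeffs (1)


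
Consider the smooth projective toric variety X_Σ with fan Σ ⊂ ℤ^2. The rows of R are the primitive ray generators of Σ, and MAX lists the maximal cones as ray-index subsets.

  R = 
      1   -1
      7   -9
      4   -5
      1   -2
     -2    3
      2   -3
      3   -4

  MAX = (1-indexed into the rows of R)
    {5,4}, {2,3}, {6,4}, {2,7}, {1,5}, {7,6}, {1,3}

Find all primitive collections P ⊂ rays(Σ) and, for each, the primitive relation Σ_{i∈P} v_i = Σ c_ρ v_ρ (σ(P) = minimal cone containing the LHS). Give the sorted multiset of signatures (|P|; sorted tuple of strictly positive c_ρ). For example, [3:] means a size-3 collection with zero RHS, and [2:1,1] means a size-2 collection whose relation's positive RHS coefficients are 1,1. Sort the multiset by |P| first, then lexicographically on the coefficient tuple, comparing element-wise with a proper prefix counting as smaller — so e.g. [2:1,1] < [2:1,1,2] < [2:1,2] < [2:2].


14 minimal non-faces of Δ(Σ) (on 7 rays):

  • {5,6}:  v_{5} + v_{6} = 0  so sig = [2:]
  • {1,4}:  v_{1} + v_{4} = v_{6}  so sig = [2:1]
  • {1,6}:  v_{1} + v_{6} = v_{7}  so sig = [2:1]
  • {1,7}:  v_{1} + v_{7} = v_{3}  so sig = [2:1]
  • {3,7}:  v_{3} + v_{7} = v_{2}  so sig = [2:1]
  • {5,7}:  v_{5} + v_{7} = v_{1}  so sig = [2:1]
  • {2,5}:  v_{2} + v_{5} = v_{1} + v_{3}  so sig = [2:1,1]
  • {3,4}:  v_{3} + v_{4} = v_{6} + v_{7}  so sig = [2:1,1]
  • {2,4}:  v_{2} + v_{4} = v_{6} + 2·v_{7}  so sig = [2:1,2]
  • {1,2}:  v_{1} + v_{2} = 2·v_{3}  so sig = [2:2]
  • {3,5}:  v_{3} + v_{5} = 2·v_{1}  so sig = [2:2]
  • {3,6}:  v_{3} + v_{6} = 2·v_{7}  so sig = [2:2]
  • {4,7}:  v_{4} + v_{7} = 2·v_{6}  so sig = [2:2]
  • {2,6}:  v_{2} + v_{6} = 3·v_{7}  so sig = [2:3]

Signatures (|P|; sorted positive RHS coefficients), sorted:
    |P|=2: 14 collections, coeffs (), (1), (1), (1), (1), (1), (1,1), (1,1), (1,2), (2), (2), (2), (2), (3)


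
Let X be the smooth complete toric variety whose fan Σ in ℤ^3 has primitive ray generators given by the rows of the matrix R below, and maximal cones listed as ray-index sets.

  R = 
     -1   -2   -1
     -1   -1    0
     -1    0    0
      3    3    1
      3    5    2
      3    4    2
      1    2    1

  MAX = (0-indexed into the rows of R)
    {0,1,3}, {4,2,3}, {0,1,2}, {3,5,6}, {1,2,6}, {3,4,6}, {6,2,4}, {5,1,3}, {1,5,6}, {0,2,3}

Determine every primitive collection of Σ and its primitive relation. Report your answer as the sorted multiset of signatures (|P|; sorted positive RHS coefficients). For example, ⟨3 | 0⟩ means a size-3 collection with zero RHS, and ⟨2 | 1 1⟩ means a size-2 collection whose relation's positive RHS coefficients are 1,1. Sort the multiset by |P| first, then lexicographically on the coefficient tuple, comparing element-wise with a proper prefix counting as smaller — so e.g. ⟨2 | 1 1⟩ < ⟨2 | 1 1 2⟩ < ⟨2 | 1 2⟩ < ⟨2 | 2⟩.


Δ(Σ) — 7 vertices, 9 min non-faces:

  P = {0,6}:  v_{0} + v_{6} = 0  →  sig = ⟨2 | 0⟩
  P = {0,4}:  v_{0} + v_{4} = v_{2} + v_{3}  →  sig = ⟨2 | 1 1⟩
  P = {0,5}:  v_{0} + v_{5} = v_{1} + v_{3}  →  sig = ⟨2 | 1 1⟩
  P = {4,5}:  v_{4} + v_{5} = v_{3} + 3·v_{6}  →  sig = ⟨2 | 1 3⟩
  P = {1,4}:  v_{1} + v_{4} = 2·v_{6}  →  sig = ⟨2 | 2⟩
  P = {2,5}:  v_{2} + v_{5} = 2·v_{6}  →  sig = ⟨2 | 2⟩
  P = {1,2,3}:  v_{1} + v_{2} + v_{3} = v_{6}  →  sig = ⟨3 | 1⟩
  P = {1,3,6}:  v_{1} + v_{3} + v_{6} = v_{5}  →  sig = ⟨3 | 1⟩
  P = {2,3,6}:  v_{2} + v_{3} + v_{6} = v_{4}  →  sig = ⟨3 | 1⟩

so the primitive-relation signature multiset is
    ⟨2 | 0⟩
    ⟨2 | 1 1⟩
    ⟨2 | 1 1⟩
    ⟨2 | 1 3⟩
    ⟨2 | 2⟩
    ⟨2 | 2⟩
    ⟨3 | 1⟩
    ⟨3 | 1⟩
    ⟨3 | 1⟩


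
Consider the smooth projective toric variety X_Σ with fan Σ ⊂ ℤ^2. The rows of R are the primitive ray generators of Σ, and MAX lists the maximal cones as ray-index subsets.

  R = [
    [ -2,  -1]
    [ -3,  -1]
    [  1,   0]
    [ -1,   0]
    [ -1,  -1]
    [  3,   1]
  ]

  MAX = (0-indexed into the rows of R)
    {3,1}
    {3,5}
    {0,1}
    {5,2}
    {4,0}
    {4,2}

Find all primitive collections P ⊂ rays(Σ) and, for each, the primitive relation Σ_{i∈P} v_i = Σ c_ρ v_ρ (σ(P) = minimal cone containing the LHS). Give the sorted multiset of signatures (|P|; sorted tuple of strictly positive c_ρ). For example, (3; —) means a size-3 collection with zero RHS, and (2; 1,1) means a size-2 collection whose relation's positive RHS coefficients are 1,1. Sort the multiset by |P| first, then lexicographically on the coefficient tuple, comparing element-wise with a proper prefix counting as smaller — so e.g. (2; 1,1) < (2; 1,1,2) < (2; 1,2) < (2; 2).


9 minimal non-faces of Δ(Σ) (on 6 rays):

  • {1,5}:  v_{1} + v_{5} = 0  →  sig = (2; —)
  • {2,3}:  v_{2} + v_{3} = 0  →  sig = (2; —)
  • {0,2}:  v_{0} + v_{2} = v_{4}  →  sig = (2; 1)
  • {0,3}:  v_{0} + v_{3} = v_{1}  →  sig = (2; 1)
  • {0,5}:  v_{0} + v_{5} = v_{2}  →  sig = (2; 1)
  • {1,2}:  v_{1} + v_{2} = v_{0}  →  sig = (2; 1)
  • {3,4}:  v_{3} + v_{4} = v_{0}  →  sig = (2; 1)
  • {1,4}:  v_{1} + v_{4} = 2·v_{0}  →  sig = (2; 2)
  • {4,5}:  v_{4} + v_{5} = 2·v_{2}  →  sig = (2; 2)

Hence PRS(X_Σ) =
    (2; —)
    (2; —)
    (2; 1)
    (2; 1)
    (2; 1)
    (2; 1)
    (2; 1)
    (2; 2)
    (2; 2)


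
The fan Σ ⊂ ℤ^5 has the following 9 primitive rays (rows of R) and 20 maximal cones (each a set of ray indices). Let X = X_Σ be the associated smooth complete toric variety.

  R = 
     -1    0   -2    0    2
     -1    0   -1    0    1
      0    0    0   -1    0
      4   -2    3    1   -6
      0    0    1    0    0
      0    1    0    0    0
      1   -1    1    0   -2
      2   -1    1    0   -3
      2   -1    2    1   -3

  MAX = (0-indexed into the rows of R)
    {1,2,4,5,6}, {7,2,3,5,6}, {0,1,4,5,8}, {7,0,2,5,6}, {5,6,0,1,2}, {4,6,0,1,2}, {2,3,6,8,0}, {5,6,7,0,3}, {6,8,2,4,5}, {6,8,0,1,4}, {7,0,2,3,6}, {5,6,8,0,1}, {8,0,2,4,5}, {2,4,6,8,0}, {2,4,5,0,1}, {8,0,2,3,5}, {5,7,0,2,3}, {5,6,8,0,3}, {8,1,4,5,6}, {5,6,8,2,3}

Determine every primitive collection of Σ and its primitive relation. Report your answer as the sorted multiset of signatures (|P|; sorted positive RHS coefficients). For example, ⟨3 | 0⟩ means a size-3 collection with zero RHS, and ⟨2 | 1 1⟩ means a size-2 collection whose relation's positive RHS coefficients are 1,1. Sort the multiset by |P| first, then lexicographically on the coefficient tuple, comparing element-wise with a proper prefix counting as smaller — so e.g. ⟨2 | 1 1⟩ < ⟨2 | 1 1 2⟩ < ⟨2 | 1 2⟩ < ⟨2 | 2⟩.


Minimal non-faces — 9 found among 9 rays, 20 max cones:

  • {7,8}:  v_{7} + v_{8} = v_{3} — sig = ⟨2 | 1⟩
  • {4,7}:  v_{4} + v_{7} = v_{2} + v_{8} — sig = ⟨2 | 1 1⟩
  • {1,3}:  v_{1} + v_{3} = v_{0} + v_{5} + 2·v_{6} + v_{8} — sig = ⟨2 | 1 1 1 2⟩
  • {1,7}:  v_{1} + v_{7} = v_{0} + v_{5} + 2·v_{6} — sig = ⟨2 | 1 1 2⟩
  • {3,4}:  v_{3} + v_{4} = v_{2} + 2·v_{8} — sig = ⟨2 | 1 2⟩
  • {1,2,8}:  v_{1} + v_{2} + v_{8} = v_{6} — sig = ⟨3 | 1⟩
  • {0,4,5,6}:  v_{0} + v_{4} + v_{5} + v_{6} = 0 — sig = ⟨4 | 0⟩
  • {0,2,5,6,8}:  v_{0} + v_{2} + v_{5} + v_{6} + v_{8} = v_{7} — sig = ⟨5 | 1⟩
  • {0,2,3,5,6}:  v_{0} + v_{2} + v_{3} + v_{5} + v_{6} = 2·v_{7} — sig = ⟨5 | 2⟩

Hence PRS(X_Σ) =
[⟨2 | 1⟩, ⟨2 | 1 1⟩, ⟨2 | 1 1 1 2⟩, ⟨2 | 1 1 2⟩, ⟨2 | 1 2⟩, ⟨3 | 1⟩, ⟨4 | 0⟩, ⟨5 | 1⟩, ⟨5 | 2⟩]


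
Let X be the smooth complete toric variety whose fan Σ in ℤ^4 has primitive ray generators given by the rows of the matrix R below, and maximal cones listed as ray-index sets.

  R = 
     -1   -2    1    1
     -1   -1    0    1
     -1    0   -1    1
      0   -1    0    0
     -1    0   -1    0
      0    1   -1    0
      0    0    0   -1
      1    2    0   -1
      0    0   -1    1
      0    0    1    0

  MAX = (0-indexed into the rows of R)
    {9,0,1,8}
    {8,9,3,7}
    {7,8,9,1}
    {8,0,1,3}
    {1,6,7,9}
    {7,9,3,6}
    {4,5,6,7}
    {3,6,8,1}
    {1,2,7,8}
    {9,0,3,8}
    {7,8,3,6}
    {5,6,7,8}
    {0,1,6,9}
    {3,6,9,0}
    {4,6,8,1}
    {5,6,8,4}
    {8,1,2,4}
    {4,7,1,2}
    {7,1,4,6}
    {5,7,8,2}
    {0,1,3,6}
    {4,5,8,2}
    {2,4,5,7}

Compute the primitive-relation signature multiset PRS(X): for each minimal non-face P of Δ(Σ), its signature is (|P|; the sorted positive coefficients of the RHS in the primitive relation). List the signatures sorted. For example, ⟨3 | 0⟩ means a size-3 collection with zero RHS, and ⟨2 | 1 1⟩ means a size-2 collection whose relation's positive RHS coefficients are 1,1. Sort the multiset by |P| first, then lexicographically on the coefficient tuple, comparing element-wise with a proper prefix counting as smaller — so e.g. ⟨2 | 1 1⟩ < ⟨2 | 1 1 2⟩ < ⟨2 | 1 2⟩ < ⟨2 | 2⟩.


Σ has 18 primitive collections:

  {0,5}:  v_{0} + v_{5} = v_{1}  →  sig = ⟨2 | 1⟩
  {0,7}:  v_{0} + v_{7} = v_{9}  →  sig = ⟨2 | 1⟩
  {1,5}:  v_{1} + v_{5} = v_{2}  →  sig = ⟨2 | 1⟩
  {2,6}:  v_{2} + v_{6} = v_{4}  →  sig = ⟨2 | 1⟩
  {3,5}:  v_{3} + v_{5} = v_{6} + v_{8}  →  sig = ⟨2 | 1 1⟩
  {5,9}:  v_{5} + v_{9} = v_{1} + v_{7}  →  sig = ⟨2 | 1 1⟩
  {2,3}:  v_{2} + v_{3} = v_{1} + v_{6} + v_{8}  →  sig = ⟨2 | 1 1 1⟩
  {3,4}:  v_{3} + v_{4} = v_{1} + 2·v_{6} + v_{8}  →  sig = ⟨2 | 1 1 2⟩
  {4,9}:  v_{4} + v_{9} = 2·v_{1} + v_{6} + v_{7}  →  sig = ⟨2 | 1 1 2⟩
  {0,4}:  v_{0} + v_{4} = 2·v_{1} + v_{6}  →  sig = ⟨2 | 1 2⟩
  {2,9}:  v_{2} + v_{9} = 2·v_{1} + v_{7}  →  sig = ⟨2 | 1 2⟩
  {0,2}:  v_{0} + v_{2} = 2·v_{1}  →  sig = ⟨2 | 2⟩
  {1,3,7}:  v_{1} + v_{3} + v_{7} = 0  →  sig = ⟨3 | 0⟩
  {6,8,9}:  v_{6} + v_{8} + v_{9} = 0  →  sig = ⟨3 | 0⟩
  {1,3,9}:  v_{1} + v_{3} + v_{9} = v_{0}  →  sig = ⟨3 | 1⟩
  {0,6,8}:  v_{0} + v_{6} + v_{8} = v_{1} + v_{3}  →  sig = ⟨3 | 1 1⟩
  {4,7,8}:  v_{4} + v_{7} + v_{8} = 2·v_{5}  →  sig = ⟨3 | 2⟩
  {1,6,7,8}:  v_{1} + v_{6} + v_{7} + v_{8} = v_{5}  →  sig = ⟨4 | 1⟩

so the primitive-relation signature multiset is
{ ⟨2 | 1⟩ ×4,  ⟨2 | 1 1⟩ ×2,  ⟨2 | 1 1 1⟩,  ⟨2 | 1 1 2⟩ ×2,  ⟨2 | 1 2⟩ ×2,  ⟨2 | 2⟩,  ⟨3 | 0⟩ ×2,  ⟨3 | 1⟩,  ⟨3 | 1 1⟩,  ⟨3 | 2⟩,  ⟨4 | 1⟩ }


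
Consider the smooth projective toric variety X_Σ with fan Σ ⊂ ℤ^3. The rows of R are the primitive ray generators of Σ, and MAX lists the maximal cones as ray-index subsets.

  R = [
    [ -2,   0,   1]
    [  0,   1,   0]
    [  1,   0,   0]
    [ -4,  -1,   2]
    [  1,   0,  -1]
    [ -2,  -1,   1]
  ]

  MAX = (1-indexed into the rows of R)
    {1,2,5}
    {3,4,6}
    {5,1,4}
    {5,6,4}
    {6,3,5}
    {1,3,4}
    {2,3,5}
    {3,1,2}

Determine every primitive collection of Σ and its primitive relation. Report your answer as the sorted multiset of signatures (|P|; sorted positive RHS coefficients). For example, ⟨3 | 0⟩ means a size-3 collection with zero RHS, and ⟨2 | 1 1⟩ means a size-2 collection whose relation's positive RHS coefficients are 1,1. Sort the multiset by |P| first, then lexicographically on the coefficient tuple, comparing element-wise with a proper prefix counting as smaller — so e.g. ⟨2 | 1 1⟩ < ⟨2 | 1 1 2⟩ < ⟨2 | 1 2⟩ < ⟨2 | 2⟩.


|primitive collections| = 5. Relations:

  P = {1,6}:  v_{1} + v_{6} = v_{4}  ⇒ sig = ⟨2 | 1⟩
  P = {2,6}:  v_{2} + v_{6} = v_{1}  ⇒ sig = ⟨2 | 1⟩
  P = {2,4}:  v_{2} + v_{4} = 2·v_{1}  ⇒ sig = ⟨2 | 2⟩
  P = {1,3,5}:  v_{1} + v_{3} + v_{5} = 0  ⇒ sig = ⟨3 | 0⟩
  P = {3,4,5}:  v_{3} + v_{4} + v_{5} = v_{6}  ⇒ sig = ⟨3 | 1⟩

Hence PRS(X_Σ) =
    ⟨2 | 1⟩
    ⟨2 | 1⟩
    ⟨2 | 2⟩
    ⟨3 | 0⟩
    ⟨3 | 1⟩


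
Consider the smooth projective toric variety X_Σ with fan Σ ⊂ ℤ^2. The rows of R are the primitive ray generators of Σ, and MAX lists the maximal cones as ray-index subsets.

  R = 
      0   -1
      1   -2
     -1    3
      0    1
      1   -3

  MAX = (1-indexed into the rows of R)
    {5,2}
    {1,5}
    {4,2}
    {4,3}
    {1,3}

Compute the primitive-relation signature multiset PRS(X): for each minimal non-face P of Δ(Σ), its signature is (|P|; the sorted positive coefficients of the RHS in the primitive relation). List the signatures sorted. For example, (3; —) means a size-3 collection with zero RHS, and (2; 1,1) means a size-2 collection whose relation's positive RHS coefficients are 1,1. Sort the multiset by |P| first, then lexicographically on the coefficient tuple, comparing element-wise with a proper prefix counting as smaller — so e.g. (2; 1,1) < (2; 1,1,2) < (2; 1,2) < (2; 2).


|primitive collections| = 5. Relations:

  {1,4}:  v_{1} + v_{4} = 0 ; sig = (2; —)
  {3,5}:  v_{3} + v_{5} = 0 ; sig = (2; —)
  {1,2}:  v_{1} + v_{2} = v_{5} ; sig = (2; 1)
  {2,3}:  v_{2} + v_{3} = v_{4} ; sig = (2; 1)
  {4,5}:  v_{4} + v_{5} = v_{2} ; sig = (2; 1)

Sorted signature multiset PRS(X):
[(2; —), (2; —), (2; 1), (2; 1), (2; 1)]


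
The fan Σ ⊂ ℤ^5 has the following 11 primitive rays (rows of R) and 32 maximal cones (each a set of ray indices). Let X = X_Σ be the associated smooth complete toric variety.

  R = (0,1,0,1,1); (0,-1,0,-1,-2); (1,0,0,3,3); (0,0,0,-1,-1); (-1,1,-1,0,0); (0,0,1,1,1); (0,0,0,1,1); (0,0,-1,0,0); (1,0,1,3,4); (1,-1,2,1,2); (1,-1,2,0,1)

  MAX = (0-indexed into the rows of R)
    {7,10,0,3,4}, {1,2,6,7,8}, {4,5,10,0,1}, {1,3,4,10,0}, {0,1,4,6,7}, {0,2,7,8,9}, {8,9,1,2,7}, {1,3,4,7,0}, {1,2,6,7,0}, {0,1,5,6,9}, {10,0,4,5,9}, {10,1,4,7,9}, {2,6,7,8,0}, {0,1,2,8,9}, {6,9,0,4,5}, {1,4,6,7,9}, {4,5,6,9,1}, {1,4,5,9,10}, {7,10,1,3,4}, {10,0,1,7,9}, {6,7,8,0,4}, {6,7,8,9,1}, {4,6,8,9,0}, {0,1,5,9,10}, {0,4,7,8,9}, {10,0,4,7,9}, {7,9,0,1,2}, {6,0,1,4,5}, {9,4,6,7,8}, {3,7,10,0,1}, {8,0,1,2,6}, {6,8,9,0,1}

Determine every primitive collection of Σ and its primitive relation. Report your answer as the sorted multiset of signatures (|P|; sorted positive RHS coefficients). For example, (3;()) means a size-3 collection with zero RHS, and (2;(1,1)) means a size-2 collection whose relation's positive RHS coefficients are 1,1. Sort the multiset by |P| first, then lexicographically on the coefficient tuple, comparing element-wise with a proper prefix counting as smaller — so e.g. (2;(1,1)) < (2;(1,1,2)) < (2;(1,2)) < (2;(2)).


Primitive collections (18):

  P = {3,6}:  v_{3} + v_{6} = 0  →  sig = (2;())
  P = {3,9}:  v_{3} + v_{9} = v_{10}  →  sig = (2;(1))
  P = {5,7}:  v_{5} + v_{7} = v_{6}  →  sig = (2;(1))
  P = {6,10}:  v_{6} + v_{10} = v_{9}  →  sig = (2;(1))
  P = {3,8}:  v_{3} + v_{8} = v_{0} + v_{7} + v_{9}  →  sig = (2;(1,1,1))
  P = {2,5}:  v_{2} + v_{5} = v_{0} + v_{1} + v_{6} + v_{8}  →  sig = (2;(1,1,1,1))
  P = {3,5}:  v_{3} + v_{5} = v_{0} + v_{1} + v_{4} + v_{10}  →  sig = (2;(1,1,1,1))
  P = {2,4}:  v_{2} + v_{4} = v_{0} + 2·v_{6} + v_{7}  →  sig = (2;(1,1,2))
  P = {5,8}:  v_{5} + v_{8} = v_{0} + 2·v_{6} + v_{9}  →  sig = (2;(1,1,2))
  P = {8,10}:  v_{8} + v_{10} = v_{0} + v_{7} + 2·v_{9}  →  sig = (2;(1,1,2))
  P = {2,3}:  v_{2} + v_{3} = 2·v_{0} + v_{1} + 2·v_{7} + v_{9}  →  sig = (2;(1,1,2,2))
  P = {2,10}:  v_{2} + v_{10} = 2·v_{0} + v_{1} + 2·v_{7} + 2·v_{9}  →  sig = (2;(1,2,2,2))
  P = {2,6,9}:  v_{2} + v_{6} + v_{9} = v_{1} + 2·v_{8}  →  sig = (3;(1,2))
  P = {1,4,8}:  v_{1} + v_{4} + v_{8} = 2·v_{6}  →  sig = (3;(2))
  P = {0,1,4,9}:  v_{0} + v_{1} + v_{4} + v_{9} = v_{5}  →  sig = (4;(1))
  P = {0,1,7,8}:  v_{0} + v_{1} + v_{7} + v_{8} = v_{2}  →  sig = (4;(1))
  P = {0,6,7,9}:  v_{0} + v_{6} + v_{7} + v_{9} = v_{8}  →  sig = (4;(1))
  P = {0,1,4,7,10}:  v_{0} + v_{1} + v_{4} + v_{7} + v_{10} = 0  →  sig = (5;())

Signatures (|P|; sorted positive RHS coefficients), sorted:
    |P|=2: 12 collections, coeffs (), (1), (1), (1), (1,1,1), (1,1,1,1), (1,1,1,1), (1,1,2), (1,1,2), (1,1,2), (1,1,2,2), (1,2,2,2)
    |P|=3: 2 collections, coeffs (1,2), (2)
    |P|=4: 3 collections, coeffs (1), (1), (1)
    |P|=5: 1 collection, coeffs ()


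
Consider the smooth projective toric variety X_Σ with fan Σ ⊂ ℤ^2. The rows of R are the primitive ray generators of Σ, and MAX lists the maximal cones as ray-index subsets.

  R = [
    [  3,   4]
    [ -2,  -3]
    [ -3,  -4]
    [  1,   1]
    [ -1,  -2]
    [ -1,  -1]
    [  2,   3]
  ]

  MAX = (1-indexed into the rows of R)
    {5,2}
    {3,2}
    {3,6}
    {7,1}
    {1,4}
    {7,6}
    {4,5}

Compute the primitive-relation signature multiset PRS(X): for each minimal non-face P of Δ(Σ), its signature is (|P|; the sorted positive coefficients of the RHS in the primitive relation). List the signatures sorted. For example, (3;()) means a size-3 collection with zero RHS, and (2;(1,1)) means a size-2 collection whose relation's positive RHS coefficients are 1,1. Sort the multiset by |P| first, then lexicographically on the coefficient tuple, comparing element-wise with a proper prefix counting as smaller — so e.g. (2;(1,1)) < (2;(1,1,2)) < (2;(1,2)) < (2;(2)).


|primitive collections| = 14. Relations:

  P={1,3}:  v_{1} + v_{3} = 0  ⇒ sig = (2;())
  P={2,7}:  v_{2} + v_{7} = 0  ⇒ sig = (2;())
  P={4,6}:  v_{4} + v_{6} = 0  ⇒ sig = (2;())
  P={1,2}:  v_{1} + v_{2} = v_{4}  ⇒ sig = (2;(1))
  P={1,6}:  v_{1} + v_{6} = v_{7}  ⇒ sig = (2;(1))
  P={2,4}:  v_{2} + v_{4} = v_{5}  ⇒ sig = (2;(1))
  P={2,6}:  v_{2} + v_{6} = v_{3}  ⇒ sig = (2;(1))
  P={3,4}:  v_{3} + v_{4} = v_{2}  ⇒ sig = (2;(1))
  P={3,7}:  v_{3} + v_{7} = v_{6}  ⇒ sig = (2;(1))
  P={4,7}:  v_{4} + v_{7} = v_{1}  ⇒ sig = (2;(1))
  P={5,6}:  v_{5} + v_{6} = v_{2}  ⇒ sig = (2;(1))
  P={5,7}:  v_{5} + v_{7} = v_{4}  ⇒ sig = (2;(1))
  P={1,5}:  v_{1} + v_{5} = 2·v_{4}  ⇒ sig = (2;(2))
  P={3,5}:  v_{3} + v_{5} = 2·v_{2}  ⇒ sig = (2;(2))

Hence PRS(X_Σ) =
{ (2;()) ×3,  (2;(1)) ×9,  (2;(2)) ×2 }


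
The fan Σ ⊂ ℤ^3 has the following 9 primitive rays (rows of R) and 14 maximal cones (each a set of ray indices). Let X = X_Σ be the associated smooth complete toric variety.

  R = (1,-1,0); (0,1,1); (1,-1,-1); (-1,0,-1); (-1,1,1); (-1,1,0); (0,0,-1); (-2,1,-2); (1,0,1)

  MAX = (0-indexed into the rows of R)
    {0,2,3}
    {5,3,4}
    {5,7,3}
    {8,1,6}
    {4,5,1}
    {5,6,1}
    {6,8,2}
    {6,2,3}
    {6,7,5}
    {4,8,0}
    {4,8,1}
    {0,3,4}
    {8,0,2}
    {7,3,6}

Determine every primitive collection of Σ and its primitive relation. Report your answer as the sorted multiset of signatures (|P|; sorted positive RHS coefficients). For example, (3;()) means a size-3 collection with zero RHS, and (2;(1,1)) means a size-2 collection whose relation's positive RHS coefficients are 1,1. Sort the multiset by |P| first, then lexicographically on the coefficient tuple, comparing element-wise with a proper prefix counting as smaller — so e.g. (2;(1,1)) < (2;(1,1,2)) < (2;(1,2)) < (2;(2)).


Σ has 16 primitive collections:

  P={0,5}:  v_{0} + v_{5} = 0  →  sig = (2;())
  P={2,4}:  v_{2} + v_{4} = 0  →  sig = (2;())
  P={3,8}:  v_{3} + v_{8} = 0  →  sig = (2;())
  P={0,1}:  v_{0} + v_{1} = v_{8}  →  sig = (2;(1))
  P={0,6}:  v_{0} + v_{6} = v_{2}  →  sig = (2;(1))
  P={1,3}:  v_{1} + v_{3} = v_{5}  →  sig = (2;(1))
  P={2,5}:  v_{2} + v_{5} = v_{6}  →  sig = (2;(1))
  P={4,6}:  v_{4} + v_{6} = v_{5}  →  sig = (2;(1))
  P={5,8}:  v_{5} + v_{8} = v_{1}  →  sig = (2;(1))
  P={0,7}:  v_{0} + v_{7} = v_{3} + v_{6}  →  sig = (2;(1,1))
  P={1,2}:  v_{1} + v_{2} = v_{6} + v_{8}  →  sig = (2;(1,1))
  P={7,8}:  v_{7} + v_{8} = v_{5} + v_{6}  →  sig = (2;(1,1))
  P={1,7}:  v_{1} + v_{7} = 2·v_{5} + v_{6}  →  sig = (2;(1,2))
  P={2,7}:  v_{2} + v_{7} = v_{3} + 2·v_{6}  →  sig = (2;(1,2))
  P={4,7}:  v_{4} + v_{7} = v_{3} + 2·v_{5}  →  sig = (2;(1,2))
  P={3,5,6}:  v_{3} + v_{5} + v_{6} = v_{7}  →  sig = (3;(1))

Signatures (|P|; sorted positive RHS coefficients), sorted:
    |P|=2: 15 collections, coeffs (), (), (), (1), (1), (1), (1), (1), (1), (1,1), (1,1), (1,1), (1,2), (1,2), (1,2)
    |P|=3: 1 collection, coeffs (1)


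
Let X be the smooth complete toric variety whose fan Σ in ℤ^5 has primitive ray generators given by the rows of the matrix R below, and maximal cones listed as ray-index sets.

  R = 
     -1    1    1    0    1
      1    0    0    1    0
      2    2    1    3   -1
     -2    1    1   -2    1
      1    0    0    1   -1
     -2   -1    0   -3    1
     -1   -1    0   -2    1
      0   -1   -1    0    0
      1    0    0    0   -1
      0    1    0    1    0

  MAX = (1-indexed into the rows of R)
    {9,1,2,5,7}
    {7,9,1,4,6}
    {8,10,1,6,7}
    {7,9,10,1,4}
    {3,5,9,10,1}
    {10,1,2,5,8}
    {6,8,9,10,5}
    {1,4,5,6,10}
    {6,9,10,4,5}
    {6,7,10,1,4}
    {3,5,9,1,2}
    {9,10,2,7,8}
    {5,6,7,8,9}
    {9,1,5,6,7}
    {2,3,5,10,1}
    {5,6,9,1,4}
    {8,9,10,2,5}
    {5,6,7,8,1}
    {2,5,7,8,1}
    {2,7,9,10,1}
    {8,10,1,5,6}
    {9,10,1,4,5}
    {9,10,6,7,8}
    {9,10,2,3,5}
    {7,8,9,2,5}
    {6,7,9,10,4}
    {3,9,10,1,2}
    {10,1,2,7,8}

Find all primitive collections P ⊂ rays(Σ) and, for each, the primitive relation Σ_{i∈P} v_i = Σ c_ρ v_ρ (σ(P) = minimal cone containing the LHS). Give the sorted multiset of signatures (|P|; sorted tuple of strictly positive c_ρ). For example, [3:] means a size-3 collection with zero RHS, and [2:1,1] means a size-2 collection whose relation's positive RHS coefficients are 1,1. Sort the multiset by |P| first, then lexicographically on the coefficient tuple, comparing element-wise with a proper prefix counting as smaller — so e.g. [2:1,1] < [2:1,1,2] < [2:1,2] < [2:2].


Σ has 12 primitive collections:

  P={2,6}:  v_{2} + v_{6} = v_{7}  →  sig = [2:1]
  P={3,6}:  v_{3} + v_{6} = v_{1} + v_{9}  →  sig = [2:1,1]
  P={4,8}:  v_{4} + v_{8} = v_{6} + v_{10}  →  sig = [2:1,1]
  P={3,7}:  v_{3} + v_{7} = v_{1} + v_{2} + v_{9}  →  sig = [2:1,1,1]
  P={3,8}:  v_{3} + v_{8} = v_{2} + v_{5} + v_{10}  →  sig = [2:1,1,1]
  P={2,4}:  v_{2} + v_{4} = v_{1} + v_{7} + v_{9} + v_{10}  →  sig = [2:1,1,1,1]
  P={3,4}:  v_{3} + v_{4} = 2·v_{1} + 2·v_{9} + v_{10}  →  sig = [2:1,2,2]
  P={1,8,9}:  v_{1} + v_{8} + v_{9} = 0  →  sig = [3:]
  P={5,7,10}:  v_{5} + v_{7} + v_{10} = 0  →  sig = [3:]
  P={4,5,7}:  v_{4} + v_{5} + v_{7} = v_{1} + v_{6} + v_{9}  →  sig = [3:1,1,1]
  P={1,6,9,10}:  v_{1} + v_{6} + v_{9} + v_{10} = v_{4}  →  sig = [4:1]
  P={1,2,5,9,10}:  v_{1} + v_{2} + v_{5} + v_{9} + v_{10} = v_{3}  →  sig = [5:1]

Hence PRS(X_Σ) =
[[2:1], [2:1,1], [2:1,1], [2:1,1,1], [2:1,1,1], [2:1,1,1,1], [2:1,2,2], [3:], [3:], [3:1,1,1], [4:1], [5:1]]


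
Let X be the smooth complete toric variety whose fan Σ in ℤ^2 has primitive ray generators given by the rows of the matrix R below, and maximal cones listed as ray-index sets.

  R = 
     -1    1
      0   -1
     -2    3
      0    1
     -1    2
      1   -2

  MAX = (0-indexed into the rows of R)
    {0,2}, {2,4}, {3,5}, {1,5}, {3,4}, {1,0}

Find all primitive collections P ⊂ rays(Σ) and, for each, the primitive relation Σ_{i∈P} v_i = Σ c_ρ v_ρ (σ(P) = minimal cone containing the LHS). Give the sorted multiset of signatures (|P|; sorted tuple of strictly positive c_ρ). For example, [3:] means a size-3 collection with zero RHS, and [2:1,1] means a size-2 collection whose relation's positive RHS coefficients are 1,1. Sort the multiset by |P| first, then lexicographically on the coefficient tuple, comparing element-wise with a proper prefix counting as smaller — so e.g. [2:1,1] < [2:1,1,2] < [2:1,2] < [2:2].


Σ has 9 primitive collections:

  P = {1,3}:  v_{1} + v_{3} = 0  so sig = [2:]
  P = {4,5}:  v_{4} + v_{5} = 0  so sig = [2:]
  P = {0,3}:  v_{0} + v_{3} = v_{4}  so sig = [2:1]
  P = {0,4}:  v_{0} + v_{4} = v_{2}  so sig = [2:1]
  P = {0,5}:  v_{0} + v_{5} = v_{1}  so sig = [2:1]
  P = {1,4}:  v_{1} + v_{4} = v_{0}  so sig = [2:1]
  P = {2,5}:  v_{2} + v_{5} = v_{0}  so sig = [2:1]
  P = {1,2}:  v_{1} + v_{2} = 2·v_{0}  so sig = [2:2]
  P = {2,3}:  v_{2} + v_{3} = 2·v_{4}  so sig = [2:2]

Sorted signature multiset PRS(X):
    |P|=2: 9 collections, coeffs (), (), (1), (1), (1), (1), (1), (2), (2)


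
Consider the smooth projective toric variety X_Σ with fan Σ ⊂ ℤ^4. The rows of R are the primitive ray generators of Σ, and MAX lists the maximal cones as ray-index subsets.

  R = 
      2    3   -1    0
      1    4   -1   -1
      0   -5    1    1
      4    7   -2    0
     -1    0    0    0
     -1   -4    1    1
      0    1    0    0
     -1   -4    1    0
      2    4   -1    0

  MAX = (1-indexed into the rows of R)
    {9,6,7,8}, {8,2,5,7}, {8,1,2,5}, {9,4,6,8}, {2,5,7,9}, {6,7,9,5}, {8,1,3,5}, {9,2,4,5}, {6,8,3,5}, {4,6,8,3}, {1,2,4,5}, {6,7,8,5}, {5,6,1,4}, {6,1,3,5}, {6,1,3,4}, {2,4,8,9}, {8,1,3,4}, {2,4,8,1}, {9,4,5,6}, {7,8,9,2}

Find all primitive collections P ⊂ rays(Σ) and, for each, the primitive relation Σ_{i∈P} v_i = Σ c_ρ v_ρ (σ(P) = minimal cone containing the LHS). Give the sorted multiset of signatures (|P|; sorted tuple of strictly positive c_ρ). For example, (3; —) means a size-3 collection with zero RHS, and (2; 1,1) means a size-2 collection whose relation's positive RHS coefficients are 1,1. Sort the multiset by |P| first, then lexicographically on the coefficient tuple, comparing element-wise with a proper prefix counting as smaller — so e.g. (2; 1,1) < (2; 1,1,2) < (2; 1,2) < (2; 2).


Δ(Σ) — 9 vertices, 11 min non-faces:

  P = {2,6}:  v_{2} + v_{6} = 0  ⇒ sig = (2; —)
  P = {1,7}:  v_{1} + v_{7} = v_{9}  ⇒ sig = (2; 1)
  P = {1,9}:  v_{1} + v_{9} = v_{4}  ⇒ sig = (2; 1)
  P = {2,3}:  v_{2} + v_{3} = v_{1} + v_{8}  ⇒ sig = (2; 1,1)
  P = {3,7}:  v_{3} + v_{7} = v_{6} + v_{8} + v_{9}  ⇒ sig = (2; 1,1,1)
  P = {3,9}:  v_{3} + v_{9} = v_{4} + v_{6} + v_{8}  ⇒ sig = (2; 1,1,1)
  P = {4,7}:  v_{4} + v_{7} = 2·v_{9}  ⇒ sig = (2; 2)
  P = {5,8,9}:  v_{5} + v_{8} + v_{9} = 0  ⇒ sig = (3; —)
  P = {1,6,8}:  v_{1} + v_{6} + v_{8} = v_{3}  ⇒ sig = (3; 1)
  P = {4,5,8}:  v_{4} + v_{5} + v_{8} = v_{1}  ⇒ sig = (3; 1)
  P = {3,4,5}:  v_{3} + v_{4} + v_{5} = 2·v_{1} + v_{6}  ⇒ sig = (3; 1,2)

Hence PRS(X_Σ) =
{ (2; —),  (2; 1) ×2,  (2; 1,1),  (2; 1,1,1) ×2,  (2; 2),  (3; —),  (3; 1) ×2,  (3; 1,2) }


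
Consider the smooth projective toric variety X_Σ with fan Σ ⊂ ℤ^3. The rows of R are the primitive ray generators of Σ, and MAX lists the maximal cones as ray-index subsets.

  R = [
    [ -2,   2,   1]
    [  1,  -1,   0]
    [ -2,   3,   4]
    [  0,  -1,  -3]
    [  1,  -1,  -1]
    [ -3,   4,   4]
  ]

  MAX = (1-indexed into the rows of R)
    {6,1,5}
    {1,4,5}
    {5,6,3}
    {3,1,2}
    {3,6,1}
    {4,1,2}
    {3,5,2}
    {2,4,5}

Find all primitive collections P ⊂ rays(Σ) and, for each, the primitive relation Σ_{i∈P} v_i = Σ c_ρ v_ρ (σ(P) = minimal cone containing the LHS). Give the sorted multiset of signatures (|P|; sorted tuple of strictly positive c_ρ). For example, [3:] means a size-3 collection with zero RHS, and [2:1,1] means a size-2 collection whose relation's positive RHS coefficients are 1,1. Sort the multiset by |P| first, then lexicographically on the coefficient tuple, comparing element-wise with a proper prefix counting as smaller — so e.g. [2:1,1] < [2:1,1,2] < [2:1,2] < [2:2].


Primitive collections (5):

  {2,6}:  v_{2} + v_{6} = v_{3}  →  sig = [2:1]
  {3,4}:  v_{3} + v_{4} = v_{1}  →  sig = [2:1]
  {4,6}:  v_{4} + v_{6} = 2·v_{1} + v_{5}  →  sig = [2:1,2]
  {1,2,5}:  v_{1} + v_{2} + v_{5} = 0  →  sig = [3:]
  {1,3,5}:  v_{1} + v_{3} + v_{5} = v_{6}  →  sig = [3:1]

Hence PRS(X_Σ) =
    [2:1]
    [2:1]
    [2:1,2]
    [3:]
    [3:1]
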